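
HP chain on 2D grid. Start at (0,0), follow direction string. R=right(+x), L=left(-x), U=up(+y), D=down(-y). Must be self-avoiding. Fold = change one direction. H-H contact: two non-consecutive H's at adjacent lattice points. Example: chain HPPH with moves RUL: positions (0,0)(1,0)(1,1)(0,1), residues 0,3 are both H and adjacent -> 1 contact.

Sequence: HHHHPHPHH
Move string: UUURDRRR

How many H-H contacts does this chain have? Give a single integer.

Positions: [(0, 0), (0, 1), (0, 2), (0, 3), (1, 3), (1, 2), (2, 2), (3, 2), (4, 2)]
H-H contact: residue 2 @(0,2) - residue 5 @(1, 2)

Answer: 1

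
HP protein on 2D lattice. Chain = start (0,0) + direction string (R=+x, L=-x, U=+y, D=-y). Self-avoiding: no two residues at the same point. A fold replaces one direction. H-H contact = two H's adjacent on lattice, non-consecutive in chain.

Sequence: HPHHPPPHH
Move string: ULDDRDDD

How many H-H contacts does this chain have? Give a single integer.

Positions: [(0, 0), (0, 1), (-1, 1), (-1, 0), (-1, -1), (0, -1), (0, -2), (0, -3), (0, -4)]
H-H contact: residue 0 @(0,0) - residue 3 @(-1, 0)

Answer: 1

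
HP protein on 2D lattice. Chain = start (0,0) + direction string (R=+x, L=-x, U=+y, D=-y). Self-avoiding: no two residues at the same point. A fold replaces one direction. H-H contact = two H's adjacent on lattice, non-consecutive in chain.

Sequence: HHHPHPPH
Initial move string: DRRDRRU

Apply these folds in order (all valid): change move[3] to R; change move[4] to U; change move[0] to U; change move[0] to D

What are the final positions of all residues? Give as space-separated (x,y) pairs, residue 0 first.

Answer: (0,0) (0,-1) (1,-1) (2,-1) (3,-1) (3,0) (4,0) (4,1)

Derivation:
Initial moves: DRRDRRU
Fold: move[3]->R => DRRRRRU (positions: [(0, 0), (0, -1), (1, -1), (2, -1), (3, -1), (4, -1), (5, -1), (5, 0)])
Fold: move[4]->U => DRRRURU (positions: [(0, 0), (0, -1), (1, -1), (2, -1), (3, -1), (3, 0), (4, 0), (4, 1)])
Fold: move[0]->U => URRRURU (positions: [(0, 0), (0, 1), (1, 1), (2, 1), (3, 1), (3, 2), (4, 2), (4, 3)])
Fold: move[0]->D => DRRRURU (positions: [(0, 0), (0, -1), (1, -1), (2, -1), (3, -1), (3, 0), (4, 0), (4, 1)])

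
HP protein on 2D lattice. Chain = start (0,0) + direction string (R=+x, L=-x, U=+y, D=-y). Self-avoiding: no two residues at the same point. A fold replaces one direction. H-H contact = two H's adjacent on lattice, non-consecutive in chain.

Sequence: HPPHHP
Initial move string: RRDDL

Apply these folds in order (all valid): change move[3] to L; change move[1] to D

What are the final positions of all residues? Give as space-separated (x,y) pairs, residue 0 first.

Initial moves: RRDDL
Fold: move[3]->L => RRDLL (positions: [(0, 0), (1, 0), (2, 0), (2, -1), (1, -1), (0, -1)])
Fold: move[1]->D => RDDLL (positions: [(0, 0), (1, 0), (1, -1), (1, -2), (0, -2), (-1, -2)])

Answer: (0,0) (1,0) (1,-1) (1,-2) (0,-2) (-1,-2)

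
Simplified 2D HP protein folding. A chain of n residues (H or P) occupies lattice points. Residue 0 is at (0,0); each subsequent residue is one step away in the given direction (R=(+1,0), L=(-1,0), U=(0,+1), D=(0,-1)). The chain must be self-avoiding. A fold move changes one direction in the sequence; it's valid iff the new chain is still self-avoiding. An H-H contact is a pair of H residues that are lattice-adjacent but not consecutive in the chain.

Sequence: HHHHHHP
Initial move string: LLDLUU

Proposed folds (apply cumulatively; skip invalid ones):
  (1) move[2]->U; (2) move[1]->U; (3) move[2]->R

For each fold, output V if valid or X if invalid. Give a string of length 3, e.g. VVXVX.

Initial: LLDLUU -> [(0, 0), (-1, 0), (-2, 0), (-2, -1), (-3, -1), (-3, 0), (-3, 1)]
Fold 1: move[2]->U => LLULUU VALID
Fold 2: move[1]->U => LUULUU VALID
Fold 3: move[2]->R => LURLUU INVALID (collision), skipped

Answer: VVX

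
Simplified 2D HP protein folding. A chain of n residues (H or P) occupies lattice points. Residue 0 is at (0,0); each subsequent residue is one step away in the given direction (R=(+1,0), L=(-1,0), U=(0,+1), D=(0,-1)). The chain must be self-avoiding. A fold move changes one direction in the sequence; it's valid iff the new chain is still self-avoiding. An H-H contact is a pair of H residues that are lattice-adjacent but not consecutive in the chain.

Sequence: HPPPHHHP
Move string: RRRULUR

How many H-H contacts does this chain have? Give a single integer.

Answer: 0

Derivation:
Positions: [(0, 0), (1, 0), (2, 0), (3, 0), (3, 1), (2, 1), (2, 2), (3, 2)]
No H-H contacts found.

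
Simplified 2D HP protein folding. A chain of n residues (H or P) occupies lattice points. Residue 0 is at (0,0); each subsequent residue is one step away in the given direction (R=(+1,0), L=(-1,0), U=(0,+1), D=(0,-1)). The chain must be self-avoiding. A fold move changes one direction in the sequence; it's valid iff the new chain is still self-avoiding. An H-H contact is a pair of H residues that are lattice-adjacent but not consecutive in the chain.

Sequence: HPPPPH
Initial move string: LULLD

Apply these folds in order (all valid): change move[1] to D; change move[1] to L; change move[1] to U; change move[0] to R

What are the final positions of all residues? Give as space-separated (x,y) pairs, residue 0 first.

Answer: (0,0) (1,0) (1,1) (0,1) (-1,1) (-1,0)

Derivation:
Initial moves: LULLD
Fold: move[1]->D => LDLLD (positions: [(0, 0), (-1, 0), (-1, -1), (-2, -1), (-3, -1), (-3, -2)])
Fold: move[1]->L => LLLLD (positions: [(0, 0), (-1, 0), (-2, 0), (-3, 0), (-4, 0), (-4, -1)])
Fold: move[1]->U => LULLD (positions: [(0, 0), (-1, 0), (-1, 1), (-2, 1), (-3, 1), (-3, 0)])
Fold: move[0]->R => RULLD (positions: [(0, 0), (1, 0), (1, 1), (0, 1), (-1, 1), (-1, 0)])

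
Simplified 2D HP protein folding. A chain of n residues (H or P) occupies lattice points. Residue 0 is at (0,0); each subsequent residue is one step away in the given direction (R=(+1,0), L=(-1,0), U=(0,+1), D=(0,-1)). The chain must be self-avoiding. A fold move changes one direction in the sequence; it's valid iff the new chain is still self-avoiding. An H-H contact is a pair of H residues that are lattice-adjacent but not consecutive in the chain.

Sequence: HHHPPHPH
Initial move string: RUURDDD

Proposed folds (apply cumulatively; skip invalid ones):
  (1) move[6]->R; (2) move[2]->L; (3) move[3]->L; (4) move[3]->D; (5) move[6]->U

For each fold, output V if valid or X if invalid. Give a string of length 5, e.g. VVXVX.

Answer: VXXXX

Derivation:
Initial: RUURDDD -> [(0, 0), (1, 0), (1, 1), (1, 2), (2, 2), (2, 1), (2, 0), (2, -1)]
Fold 1: move[6]->R => RUURDDR VALID
Fold 2: move[2]->L => RULRDDR INVALID (collision), skipped
Fold 3: move[3]->L => RUULDDR INVALID (collision), skipped
Fold 4: move[3]->D => RUUDDDR INVALID (collision), skipped
Fold 5: move[6]->U => RUURDDU INVALID (collision), skipped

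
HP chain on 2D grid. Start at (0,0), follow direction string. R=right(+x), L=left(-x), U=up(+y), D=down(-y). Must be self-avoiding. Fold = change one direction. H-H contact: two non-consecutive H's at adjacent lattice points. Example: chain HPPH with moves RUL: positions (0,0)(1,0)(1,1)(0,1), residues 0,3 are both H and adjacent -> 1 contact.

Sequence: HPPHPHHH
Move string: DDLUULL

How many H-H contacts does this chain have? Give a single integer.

Answer: 1

Derivation:
Positions: [(0, 0), (0, -1), (0, -2), (-1, -2), (-1, -1), (-1, 0), (-2, 0), (-3, 0)]
H-H contact: residue 0 @(0,0) - residue 5 @(-1, 0)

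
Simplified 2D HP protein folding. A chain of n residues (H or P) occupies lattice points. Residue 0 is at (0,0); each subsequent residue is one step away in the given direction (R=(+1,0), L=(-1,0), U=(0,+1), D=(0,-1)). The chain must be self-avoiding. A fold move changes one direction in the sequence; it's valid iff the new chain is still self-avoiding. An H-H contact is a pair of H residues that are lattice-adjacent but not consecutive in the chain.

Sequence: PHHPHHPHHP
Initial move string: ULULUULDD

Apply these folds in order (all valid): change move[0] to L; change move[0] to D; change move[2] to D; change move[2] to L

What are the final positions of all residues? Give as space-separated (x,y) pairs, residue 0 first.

Answer: (0,0) (0,-1) (-1,-1) (-2,-1) (-3,-1) (-3,0) (-3,1) (-4,1) (-4,0) (-4,-1)

Derivation:
Initial moves: ULULUULDD
Fold: move[0]->L => LLULUULDD (positions: [(0, 0), (-1, 0), (-2, 0), (-2, 1), (-3, 1), (-3, 2), (-3, 3), (-4, 3), (-4, 2), (-4, 1)])
Fold: move[0]->D => DLULUULDD (positions: [(0, 0), (0, -1), (-1, -1), (-1, 0), (-2, 0), (-2, 1), (-2, 2), (-3, 2), (-3, 1), (-3, 0)])
Fold: move[2]->D => DLDLUULDD (positions: [(0, 0), (0, -1), (-1, -1), (-1, -2), (-2, -2), (-2, -1), (-2, 0), (-3, 0), (-3, -1), (-3, -2)])
Fold: move[2]->L => DLLLUULDD (positions: [(0, 0), (0, -1), (-1, -1), (-2, -1), (-3, -1), (-3, 0), (-3, 1), (-4, 1), (-4, 0), (-4, -1)])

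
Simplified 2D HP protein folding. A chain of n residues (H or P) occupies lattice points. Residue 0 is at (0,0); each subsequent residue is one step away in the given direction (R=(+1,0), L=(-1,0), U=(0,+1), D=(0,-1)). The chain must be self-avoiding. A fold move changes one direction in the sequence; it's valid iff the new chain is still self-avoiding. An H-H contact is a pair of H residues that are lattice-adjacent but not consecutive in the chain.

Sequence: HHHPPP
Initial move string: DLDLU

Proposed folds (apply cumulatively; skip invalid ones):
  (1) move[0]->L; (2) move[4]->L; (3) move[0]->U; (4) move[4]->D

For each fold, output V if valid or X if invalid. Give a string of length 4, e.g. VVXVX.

Answer: VVVV

Derivation:
Initial: DLDLU -> [(0, 0), (0, -1), (-1, -1), (-1, -2), (-2, -2), (-2, -1)]
Fold 1: move[0]->L => LLDLU VALID
Fold 2: move[4]->L => LLDLL VALID
Fold 3: move[0]->U => ULDLL VALID
Fold 4: move[4]->D => ULDLD VALID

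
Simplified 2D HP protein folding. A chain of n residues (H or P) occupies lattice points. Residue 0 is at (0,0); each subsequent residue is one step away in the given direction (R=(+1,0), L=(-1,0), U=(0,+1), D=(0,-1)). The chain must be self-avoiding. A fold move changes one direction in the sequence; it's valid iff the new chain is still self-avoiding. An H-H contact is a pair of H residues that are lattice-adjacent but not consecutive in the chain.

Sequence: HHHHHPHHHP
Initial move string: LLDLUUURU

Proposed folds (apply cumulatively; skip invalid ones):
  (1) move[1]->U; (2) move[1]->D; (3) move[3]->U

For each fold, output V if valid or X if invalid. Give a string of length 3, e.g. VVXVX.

Answer: XVX

Derivation:
Initial: LLDLUUURU -> [(0, 0), (-1, 0), (-2, 0), (-2, -1), (-3, -1), (-3, 0), (-3, 1), (-3, 2), (-2, 2), (-2, 3)]
Fold 1: move[1]->U => LUDLUUURU INVALID (collision), skipped
Fold 2: move[1]->D => LDDLUUURU VALID
Fold 3: move[3]->U => LDDUUUURU INVALID (collision), skipped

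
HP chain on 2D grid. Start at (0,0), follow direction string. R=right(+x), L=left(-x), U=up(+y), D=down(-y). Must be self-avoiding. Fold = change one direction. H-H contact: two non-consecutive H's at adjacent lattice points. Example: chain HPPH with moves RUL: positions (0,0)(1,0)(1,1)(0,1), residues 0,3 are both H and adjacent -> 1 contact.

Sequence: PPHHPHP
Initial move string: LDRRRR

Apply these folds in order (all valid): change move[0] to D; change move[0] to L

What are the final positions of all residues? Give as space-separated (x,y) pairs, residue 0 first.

Initial moves: LDRRRR
Fold: move[0]->D => DDRRRR (positions: [(0, 0), (0, -1), (0, -2), (1, -2), (2, -2), (3, -2), (4, -2)])
Fold: move[0]->L => LDRRRR (positions: [(0, 0), (-1, 0), (-1, -1), (0, -1), (1, -1), (2, -1), (3, -1)])

Answer: (0,0) (-1,0) (-1,-1) (0,-1) (1,-1) (2,-1) (3,-1)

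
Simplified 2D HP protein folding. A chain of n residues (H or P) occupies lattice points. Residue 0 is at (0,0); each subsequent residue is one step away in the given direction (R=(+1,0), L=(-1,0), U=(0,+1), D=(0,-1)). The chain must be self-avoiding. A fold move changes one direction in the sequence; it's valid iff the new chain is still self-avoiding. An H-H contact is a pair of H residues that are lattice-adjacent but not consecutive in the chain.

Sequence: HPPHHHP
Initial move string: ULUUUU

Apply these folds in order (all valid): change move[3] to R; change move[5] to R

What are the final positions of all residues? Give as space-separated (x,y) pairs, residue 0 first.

Initial moves: ULUUUU
Fold: move[3]->R => ULURUU (positions: [(0, 0), (0, 1), (-1, 1), (-1, 2), (0, 2), (0, 3), (0, 4)])
Fold: move[5]->R => ULURUR (positions: [(0, 0), (0, 1), (-1, 1), (-1, 2), (0, 2), (0, 3), (1, 3)])

Answer: (0,0) (0,1) (-1,1) (-1,2) (0,2) (0,3) (1,3)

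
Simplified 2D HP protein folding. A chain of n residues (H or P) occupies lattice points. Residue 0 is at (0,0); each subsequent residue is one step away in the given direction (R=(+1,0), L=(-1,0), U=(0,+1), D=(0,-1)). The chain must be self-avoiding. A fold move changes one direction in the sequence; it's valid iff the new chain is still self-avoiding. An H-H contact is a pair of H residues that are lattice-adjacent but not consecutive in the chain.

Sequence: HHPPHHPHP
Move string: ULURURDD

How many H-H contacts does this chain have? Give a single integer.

Positions: [(0, 0), (0, 1), (-1, 1), (-1, 2), (0, 2), (0, 3), (1, 3), (1, 2), (1, 1)]
H-H contact: residue 1 @(0,1) - residue 4 @(0, 2)
H-H contact: residue 4 @(0,2) - residue 7 @(1, 2)

Answer: 2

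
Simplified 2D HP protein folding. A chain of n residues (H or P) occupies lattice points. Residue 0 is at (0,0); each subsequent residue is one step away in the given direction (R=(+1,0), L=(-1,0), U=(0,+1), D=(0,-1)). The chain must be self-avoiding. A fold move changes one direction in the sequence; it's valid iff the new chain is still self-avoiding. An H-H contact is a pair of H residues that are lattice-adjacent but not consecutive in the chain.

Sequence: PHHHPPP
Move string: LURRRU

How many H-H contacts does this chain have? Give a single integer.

Positions: [(0, 0), (-1, 0), (-1, 1), (0, 1), (1, 1), (2, 1), (2, 2)]
No H-H contacts found.

Answer: 0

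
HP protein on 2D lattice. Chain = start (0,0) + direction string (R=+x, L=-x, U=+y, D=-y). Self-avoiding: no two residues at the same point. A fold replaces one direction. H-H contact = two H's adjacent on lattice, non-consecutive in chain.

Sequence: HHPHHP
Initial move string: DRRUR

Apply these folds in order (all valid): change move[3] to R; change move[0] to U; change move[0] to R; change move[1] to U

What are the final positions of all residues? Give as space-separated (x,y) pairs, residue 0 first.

Initial moves: DRRUR
Fold: move[3]->R => DRRRR (positions: [(0, 0), (0, -1), (1, -1), (2, -1), (3, -1), (4, -1)])
Fold: move[0]->U => URRRR (positions: [(0, 0), (0, 1), (1, 1), (2, 1), (3, 1), (4, 1)])
Fold: move[0]->R => RRRRR (positions: [(0, 0), (1, 0), (2, 0), (3, 0), (4, 0), (5, 0)])
Fold: move[1]->U => RURRR (positions: [(0, 0), (1, 0), (1, 1), (2, 1), (3, 1), (4, 1)])

Answer: (0,0) (1,0) (1,1) (2,1) (3,1) (4,1)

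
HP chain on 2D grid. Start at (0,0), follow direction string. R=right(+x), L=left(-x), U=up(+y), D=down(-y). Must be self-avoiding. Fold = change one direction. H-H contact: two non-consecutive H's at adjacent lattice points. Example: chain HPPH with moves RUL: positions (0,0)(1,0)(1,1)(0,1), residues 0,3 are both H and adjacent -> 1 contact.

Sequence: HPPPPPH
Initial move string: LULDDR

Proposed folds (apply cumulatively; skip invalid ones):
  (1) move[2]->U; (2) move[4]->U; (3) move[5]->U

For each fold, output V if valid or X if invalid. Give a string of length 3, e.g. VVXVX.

Answer: XXX

Derivation:
Initial: LULDDR -> [(0, 0), (-1, 0), (-1, 1), (-2, 1), (-2, 0), (-2, -1), (-1, -1)]
Fold 1: move[2]->U => LUUDDR INVALID (collision), skipped
Fold 2: move[4]->U => LULDUR INVALID (collision), skipped
Fold 3: move[5]->U => LULDDU INVALID (collision), skipped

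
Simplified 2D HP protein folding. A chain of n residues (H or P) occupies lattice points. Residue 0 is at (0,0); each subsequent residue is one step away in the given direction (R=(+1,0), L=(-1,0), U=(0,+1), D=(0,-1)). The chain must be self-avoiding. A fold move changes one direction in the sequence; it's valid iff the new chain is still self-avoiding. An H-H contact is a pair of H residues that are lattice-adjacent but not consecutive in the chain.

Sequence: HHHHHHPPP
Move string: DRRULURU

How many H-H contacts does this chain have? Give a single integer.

Answer: 2

Derivation:
Positions: [(0, 0), (0, -1), (1, -1), (2, -1), (2, 0), (1, 0), (1, 1), (2, 1), (2, 2)]
H-H contact: residue 0 @(0,0) - residue 5 @(1, 0)
H-H contact: residue 2 @(1,-1) - residue 5 @(1, 0)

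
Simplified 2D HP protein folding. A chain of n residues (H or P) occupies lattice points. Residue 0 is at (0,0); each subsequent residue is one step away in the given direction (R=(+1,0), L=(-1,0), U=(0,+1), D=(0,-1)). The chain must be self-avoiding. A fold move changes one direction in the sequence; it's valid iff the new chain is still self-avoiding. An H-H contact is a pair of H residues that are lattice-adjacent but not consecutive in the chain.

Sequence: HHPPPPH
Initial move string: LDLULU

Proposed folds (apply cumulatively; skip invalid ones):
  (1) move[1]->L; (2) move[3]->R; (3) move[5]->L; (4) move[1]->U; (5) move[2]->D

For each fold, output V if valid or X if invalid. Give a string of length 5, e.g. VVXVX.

Answer: VXVVX

Derivation:
Initial: LDLULU -> [(0, 0), (-1, 0), (-1, -1), (-2, -1), (-2, 0), (-3, 0), (-3, 1)]
Fold 1: move[1]->L => LLLULU VALID
Fold 2: move[3]->R => LLLRLU INVALID (collision), skipped
Fold 3: move[5]->L => LLLULL VALID
Fold 4: move[1]->U => LULULL VALID
Fold 5: move[2]->D => LUDULL INVALID (collision), skipped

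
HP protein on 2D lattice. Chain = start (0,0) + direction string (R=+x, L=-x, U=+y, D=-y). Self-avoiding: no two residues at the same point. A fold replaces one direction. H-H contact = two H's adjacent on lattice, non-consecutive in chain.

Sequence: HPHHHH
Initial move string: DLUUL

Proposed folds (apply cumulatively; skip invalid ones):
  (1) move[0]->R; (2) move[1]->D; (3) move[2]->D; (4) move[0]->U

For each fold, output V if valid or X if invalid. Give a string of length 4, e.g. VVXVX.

Answer: XXXV

Derivation:
Initial: DLUUL -> [(0, 0), (0, -1), (-1, -1), (-1, 0), (-1, 1), (-2, 1)]
Fold 1: move[0]->R => RLUUL INVALID (collision), skipped
Fold 2: move[1]->D => DDUUL INVALID (collision), skipped
Fold 3: move[2]->D => DLDUL INVALID (collision), skipped
Fold 4: move[0]->U => ULUUL VALID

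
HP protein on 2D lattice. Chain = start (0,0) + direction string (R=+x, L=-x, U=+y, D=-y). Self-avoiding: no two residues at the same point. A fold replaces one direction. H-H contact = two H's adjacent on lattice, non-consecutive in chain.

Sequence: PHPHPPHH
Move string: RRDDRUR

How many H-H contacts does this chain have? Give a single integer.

Positions: [(0, 0), (1, 0), (2, 0), (2, -1), (2, -2), (3, -2), (3, -1), (4, -1)]
H-H contact: residue 3 @(2,-1) - residue 6 @(3, -1)

Answer: 1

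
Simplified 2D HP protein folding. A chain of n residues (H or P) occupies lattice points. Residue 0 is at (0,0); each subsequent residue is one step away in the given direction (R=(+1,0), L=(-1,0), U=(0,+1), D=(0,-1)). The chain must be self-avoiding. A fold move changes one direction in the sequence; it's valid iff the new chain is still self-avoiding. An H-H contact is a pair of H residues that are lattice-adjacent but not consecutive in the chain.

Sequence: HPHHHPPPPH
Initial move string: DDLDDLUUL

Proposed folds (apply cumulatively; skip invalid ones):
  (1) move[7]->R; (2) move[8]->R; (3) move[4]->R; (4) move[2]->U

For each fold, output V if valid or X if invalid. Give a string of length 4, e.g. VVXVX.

Initial: DDLDDLUUL -> [(0, 0), (0, -1), (0, -2), (-1, -2), (-1, -3), (-1, -4), (-2, -4), (-2, -3), (-2, -2), (-3, -2)]
Fold 1: move[7]->R => DDLDDLURL INVALID (collision), skipped
Fold 2: move[8]->R => DDLDDLUUR INVALID (collision), skipped
Fold 3: move[4]->R => DDLDRLUUL INVALID (collision), skipped
Fold 4: move[2]->U => DDUDDLUUL INVALID (collision), skipped

Answer: XXXX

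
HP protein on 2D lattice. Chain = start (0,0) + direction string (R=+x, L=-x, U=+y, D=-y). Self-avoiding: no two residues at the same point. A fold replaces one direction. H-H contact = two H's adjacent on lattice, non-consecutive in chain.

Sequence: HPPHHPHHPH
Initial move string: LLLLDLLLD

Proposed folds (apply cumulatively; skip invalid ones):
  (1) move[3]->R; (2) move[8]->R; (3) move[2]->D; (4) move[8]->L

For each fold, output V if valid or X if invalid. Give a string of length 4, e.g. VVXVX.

Initial: LLLLDLLLD -> [(0, 0), (-1, 0), (-2, 0), (-3, 0), (-4, 0), (-4, -1), (-5, -1), (-6, -1), (-7, -1), (-7, -2)]
Fold 1: move[3]->R => LLLRDLLLD INVALID (collision), skipped
Fold 2: move[8]->R => LLLLDLLLR INVALID (collision), skipped
Fold 3: move[2]->D => LLDLDLLLD VALID
Fold 4: move[8]->L => LLDLDLLLL VALID

Answer: XXVV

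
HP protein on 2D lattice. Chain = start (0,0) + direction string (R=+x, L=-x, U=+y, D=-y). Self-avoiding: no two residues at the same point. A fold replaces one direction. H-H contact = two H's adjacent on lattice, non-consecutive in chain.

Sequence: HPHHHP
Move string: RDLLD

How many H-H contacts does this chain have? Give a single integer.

Answer: 1

Derivation:
Positions: [(0, 0), (1, 0), (1, -1), (0, -1), (-1, -1), (-1, -2)]
H-H contact: residue 0 @(0,0) - residue 3 @(0, -1)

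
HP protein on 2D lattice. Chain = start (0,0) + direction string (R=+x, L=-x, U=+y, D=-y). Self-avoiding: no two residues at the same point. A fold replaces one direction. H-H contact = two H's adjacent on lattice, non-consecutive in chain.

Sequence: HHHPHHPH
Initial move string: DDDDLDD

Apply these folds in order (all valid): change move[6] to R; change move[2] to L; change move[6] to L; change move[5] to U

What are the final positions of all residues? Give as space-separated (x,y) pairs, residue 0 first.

Answer: (0,0) (0,-1) (0,-2) (-1,-2) (-1,-3) (-2,-3) (-2,-2) (-3,-2)

Derivation:
Initial moves: DDDDLDD
Fold: move[6]->R => DDDDLDR (positions: [(0, 0), (0, -1), (0, -2), (0, -3), (0, -4), (-1, -4), (-1, -5), (0, -5)])
Fold: move[2]->L => DDLDLDR (positions: [(0, 0), (0, -1), (0, -2), (-1, -2), (-1, -3), (-2, -3), (-2, -4), (-1, -4)])
Fold: move[6]->L => DDLDLDL (positions: [(0, 0), (0, -1), (0, -2), (-1, -2), (-1, -3), (-2, -3), (-2, -4), (-3, -4)])
Fold: move[5]->U => DDLDLUL (positions: [(0, 0), (0, -1), (0, -2), (-1, -2), (-1, -3), (-2, -3), (-2, -2), (-3, -2)])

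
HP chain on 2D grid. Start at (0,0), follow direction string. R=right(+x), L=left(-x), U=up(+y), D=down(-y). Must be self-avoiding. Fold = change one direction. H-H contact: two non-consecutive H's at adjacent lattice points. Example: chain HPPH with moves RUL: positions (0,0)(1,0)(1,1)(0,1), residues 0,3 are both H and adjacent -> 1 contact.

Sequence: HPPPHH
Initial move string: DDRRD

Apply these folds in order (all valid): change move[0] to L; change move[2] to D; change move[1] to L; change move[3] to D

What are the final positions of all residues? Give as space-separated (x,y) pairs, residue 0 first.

Initial moves: DDRRD
Fold: move[0]->L => LDRRD (positions: [(0, 0), (-1, 0), (-1, -1), (0, -1), (1, -1), (1, -2)])
Fold: move[2]->D => LDDRD (positions: [(0, 0), (-1, 0), (-1, -1), (-1, -2), (0, -2), (0, -3)])
Fold: move[1]->L => LLDRD (positions: [(0, 0), (-1, 0), (-2, 0), (-2, -1), (-1, -1), (-1, -2)])
Fold: move[3]->D => LLDDD (positions: [(0, 0), (-1, 0), (-2, 0), (-2, -1), (-2, -2), (-2, -3)])

Answer: (0,0) (-1,0) (-2,0) (-2,-1) (-2,-2) (-2,-3)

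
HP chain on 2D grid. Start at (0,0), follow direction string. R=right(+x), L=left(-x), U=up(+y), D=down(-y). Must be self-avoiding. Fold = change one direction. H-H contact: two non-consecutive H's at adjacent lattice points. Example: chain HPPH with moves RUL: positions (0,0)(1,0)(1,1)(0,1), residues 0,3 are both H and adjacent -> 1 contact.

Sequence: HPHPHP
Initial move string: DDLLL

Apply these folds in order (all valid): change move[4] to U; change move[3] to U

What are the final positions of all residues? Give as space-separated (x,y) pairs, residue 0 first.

Answer: (0,0) (0,-1) (0,-2) (-1,-2) (-1,-1) (-1,0)

Derivation:
Initial moves: DDLLL
Fold: move[4]->U => DDLLU (positions: [(0, 0), (0, -1), (0, -2), (-1, -2), (-2, -2), (-2, -1)])
Fold: move[3]->U => DDLUU (positions: [(0, 0), (0, -1), (0, -2), (-1, -2), (-1, -1), (-1, 0)])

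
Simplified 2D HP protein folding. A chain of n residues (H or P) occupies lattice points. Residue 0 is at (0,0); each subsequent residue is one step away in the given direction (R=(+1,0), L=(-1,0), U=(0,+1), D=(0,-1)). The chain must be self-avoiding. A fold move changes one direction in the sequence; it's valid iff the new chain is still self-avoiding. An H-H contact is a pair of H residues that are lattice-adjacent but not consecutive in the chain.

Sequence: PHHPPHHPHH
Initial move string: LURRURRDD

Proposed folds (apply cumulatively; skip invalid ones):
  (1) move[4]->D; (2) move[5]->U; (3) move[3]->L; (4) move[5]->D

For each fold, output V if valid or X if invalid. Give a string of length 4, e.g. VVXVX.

Initial: LURRURRDD -> [(0, 0), (-1, 0), (-1, 1), (0, 1), (1, 1), (1, 2), (2, 2), (3, 2), (3, 1), (3, 0)]
Fold 1: move[4]->D => LURRDRRDD VALID
Fold 2: move[5]->U => LURRDURDD INVALID (collision), skipped
Fold 3: move[3]->L => LURLDRRDD INVALID (collision), skipped
Fold 4: move[5]->D => LURRDDRDD VALID

Answer: VXXV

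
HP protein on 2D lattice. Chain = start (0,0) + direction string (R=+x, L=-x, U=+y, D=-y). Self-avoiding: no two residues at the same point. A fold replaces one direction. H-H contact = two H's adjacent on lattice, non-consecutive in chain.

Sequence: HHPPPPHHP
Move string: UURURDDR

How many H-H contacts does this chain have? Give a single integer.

Answer: 0

Derivation:
Positions: [(0, 0), (0, 1), (0, 2), (1, 2), (1, 3), (2, 3), (2, 2), (2, 1), (3, 1)]
No H-H contacts found.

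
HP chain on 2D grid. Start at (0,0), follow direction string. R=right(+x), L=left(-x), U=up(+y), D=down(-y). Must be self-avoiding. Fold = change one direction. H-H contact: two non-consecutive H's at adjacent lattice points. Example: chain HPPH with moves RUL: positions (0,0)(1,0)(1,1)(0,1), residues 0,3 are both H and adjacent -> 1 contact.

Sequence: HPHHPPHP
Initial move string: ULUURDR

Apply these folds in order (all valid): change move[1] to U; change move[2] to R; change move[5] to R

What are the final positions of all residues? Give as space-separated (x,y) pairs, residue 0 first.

Answer: (0,0) (0,1) (0,2) (1,2) (1,3) (2,3) (3,3) (4,3)

Derivation:
Initial moves: ULUURDR
Fold: move[1]->U => UUUURDR (positions: [(0, 0), (0, 1), (0, 2), (0, 3), (0, 4), (1, 4), (1, 3), (2, 3)])
Fold: move[2]->R => UURURDR (positions: [(0, 0), (0, 1), (0, 2), (1, 2), (1, 3), (2, 3), (2, 2), (3, 2)])
Fold: move[5]->R => UURURRR (positions: [(0, 0), (0, 1), (0, 2), (1, 2), (1, 3), (2, 3), (3, 3), (4, 3)])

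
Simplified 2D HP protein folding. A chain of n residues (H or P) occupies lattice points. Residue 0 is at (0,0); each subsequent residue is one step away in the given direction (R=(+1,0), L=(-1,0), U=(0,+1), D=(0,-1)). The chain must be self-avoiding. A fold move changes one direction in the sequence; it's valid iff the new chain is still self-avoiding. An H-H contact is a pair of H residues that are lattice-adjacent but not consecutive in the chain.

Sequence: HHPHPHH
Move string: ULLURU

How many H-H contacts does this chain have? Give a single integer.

Answer: 0

Derivation:
Positions: [(0, 0), (0, 1), (-1, 1), (-2, 1), (-2, 2), (-1, 2), (-1, 3)]
No H-H contacts found.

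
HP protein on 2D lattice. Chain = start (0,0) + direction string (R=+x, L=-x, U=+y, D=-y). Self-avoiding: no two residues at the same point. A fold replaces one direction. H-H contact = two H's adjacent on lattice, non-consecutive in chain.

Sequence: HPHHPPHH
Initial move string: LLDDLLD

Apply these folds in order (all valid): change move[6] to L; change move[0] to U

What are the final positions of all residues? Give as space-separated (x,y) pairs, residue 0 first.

Initial moves: LLDDLLD
Fold: move[6]->L => LLDDLLL (positions: [(0, 0), (-1, 0), (-2, 0), (-2, -1), (-2, -2), (-3, -2), (-4, -2), (-5, -2)])
Fold: move[0]->U => ULDDLLL (positions: [(0, 0), (0, 1), (-1, 1), (-1, 0), (-1, -1), (-2, -1), (-3, -1), (-4, -1)])

Answer: (0,0) (0,1) (-1,1) (-1,0) (-1,-1) (-2,-1) (-3,-1) (-4,-1)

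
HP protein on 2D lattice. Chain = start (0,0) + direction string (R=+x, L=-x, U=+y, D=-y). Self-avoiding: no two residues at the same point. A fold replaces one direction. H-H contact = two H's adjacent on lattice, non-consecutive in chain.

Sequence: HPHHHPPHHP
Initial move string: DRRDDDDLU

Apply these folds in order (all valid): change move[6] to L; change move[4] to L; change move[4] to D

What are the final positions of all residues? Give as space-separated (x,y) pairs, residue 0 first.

Answer: (0,0) (0,-1) (1,-1) (2,-1) (2,-2) (2,-3) (2,-4) (1,-4) (0,-4) (0,-3)

Derivation:
Initial moves: DRRDDDDLU
Fold: move[6]->L => DRRDDDLLU (positions: [(0, 0), (0, -1), (1, -1), (2, -1), (2, -2), (2, -3), (2, -4), (1, -4), (0, -4), (0, -3)])
Fold: move[4]->L => DRRDLDLLU (positions: [(0, 0), (0, -1), (1, -1), (2, -1), (2, -2), (1, -2), (1, -3), (0, -3), (-1, -3), (-1, -2)])
Fold: move[4]->D => DRRDDDLLU (positions: [(0, 0), (0, -1), (1, -1), (2, -1), (2, -2), (2, -3), (2, -4), (1, -4), (0, -4), (0, -3)])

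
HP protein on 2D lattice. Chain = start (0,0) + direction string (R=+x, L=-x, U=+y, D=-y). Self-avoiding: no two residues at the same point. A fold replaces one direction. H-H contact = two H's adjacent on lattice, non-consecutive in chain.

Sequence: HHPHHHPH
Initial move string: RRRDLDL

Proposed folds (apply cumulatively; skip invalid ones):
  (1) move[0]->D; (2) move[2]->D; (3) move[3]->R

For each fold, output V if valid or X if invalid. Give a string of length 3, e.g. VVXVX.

Initial: RRRDLDL -> [(0, 0), (1, 0), (2, 0), (3, 0), (3, -1), (2, -1), (2, -2), (1, -2)]
Fold 1: move[0]->D => DRRDLDL VALID
Fold 2: move[2]->D => DRDDLDL VALID
Fold 3: move[3]->R => DRDRLDL INVALID (collision), skipped

Answer: VVX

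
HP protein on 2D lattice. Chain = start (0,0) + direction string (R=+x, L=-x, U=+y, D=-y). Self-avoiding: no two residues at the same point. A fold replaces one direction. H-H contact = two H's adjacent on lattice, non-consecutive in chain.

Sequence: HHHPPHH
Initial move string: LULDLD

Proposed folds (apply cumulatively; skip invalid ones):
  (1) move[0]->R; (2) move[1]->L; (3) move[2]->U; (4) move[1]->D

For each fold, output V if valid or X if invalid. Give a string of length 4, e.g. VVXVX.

Answer: XVXV

Derivation:
Initial: LULDLD -> [(0, 0), (-1, 0), (-1, 1), (-2, 1), (-2, 0), (-3, 0), (-3, -1)]
Fold 1: move[0]->R => RULDLD INVALID (collision), skipped
Fold 2: move[1]->L => LLLDLD VALID
Fold 3: move[2]->U => LLUDLD INVALID (collision), skipped
Fold 4: move[1]->D => LDLDLD VALID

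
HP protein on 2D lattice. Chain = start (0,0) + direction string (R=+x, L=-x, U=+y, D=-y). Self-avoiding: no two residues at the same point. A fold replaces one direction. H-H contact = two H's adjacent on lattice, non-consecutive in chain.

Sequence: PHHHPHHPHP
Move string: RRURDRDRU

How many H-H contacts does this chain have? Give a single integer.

Positions: [(0, 0), (1, 0), (2, 0), (2, 1), (3, 1), (3, 0), (4, 0), (4, -1), (5, -1), (5, 0)]
H-H contact: residue 2 @(2,0) - residue 5 @(3, 0)

Answer: 1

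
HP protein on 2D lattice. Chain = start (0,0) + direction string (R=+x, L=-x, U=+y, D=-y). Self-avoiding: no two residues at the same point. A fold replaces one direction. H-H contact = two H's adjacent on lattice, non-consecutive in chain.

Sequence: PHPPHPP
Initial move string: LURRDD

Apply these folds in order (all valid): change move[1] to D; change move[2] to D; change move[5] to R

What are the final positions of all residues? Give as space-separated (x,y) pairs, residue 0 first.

Answer: (0,0) (-1,0) (-1,-1) (-1,-2) (0,-2) (0,-3) (1,-3)

Derivation:
Initial moves: LURRDD
Fold: move[1]->D => LDRRDD (positions: [(0, 0), (-1, 0), (-1, -1), (0, -1), (1, -1), (1, -2), (1, -3)])
Fold: move[2]->D => LDDRDD (positions: [(0, 0), (-1, 0), (-1, -1), (-1, -2), (0, -2), (0, -3), (0, -4)])
Fold: move[5]->R => LDDRDR (positions: [(0, 0), (-1, 0), (-1, -1), (-1, -2), (0, -2), (0, -3), (1, -3)])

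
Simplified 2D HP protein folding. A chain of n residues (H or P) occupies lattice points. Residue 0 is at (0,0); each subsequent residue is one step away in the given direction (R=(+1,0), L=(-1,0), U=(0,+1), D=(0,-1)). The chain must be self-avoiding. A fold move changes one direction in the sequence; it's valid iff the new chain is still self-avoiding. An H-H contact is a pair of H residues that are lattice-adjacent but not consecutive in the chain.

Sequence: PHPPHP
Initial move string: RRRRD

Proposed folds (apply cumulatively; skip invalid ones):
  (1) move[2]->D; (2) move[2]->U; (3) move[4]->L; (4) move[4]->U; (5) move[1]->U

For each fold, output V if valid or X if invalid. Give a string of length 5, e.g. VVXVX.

Answer: VVXVV

Derivation:
Initial: RRRRD -> [(0, 0), (1, 0), (2, 0), (3, 0), (4, 0), (4, -1)]
Fold 1: move[2]->D => RRDRD VALID
Fold 2: move[2]->U => RRURD VALID
Fold 3: move[4]->L => RRURL INVALID (collision), skipped
Fold 4: move[4]->U => RRURU VALID
Fold 5: move[1]->U => RUURU VALID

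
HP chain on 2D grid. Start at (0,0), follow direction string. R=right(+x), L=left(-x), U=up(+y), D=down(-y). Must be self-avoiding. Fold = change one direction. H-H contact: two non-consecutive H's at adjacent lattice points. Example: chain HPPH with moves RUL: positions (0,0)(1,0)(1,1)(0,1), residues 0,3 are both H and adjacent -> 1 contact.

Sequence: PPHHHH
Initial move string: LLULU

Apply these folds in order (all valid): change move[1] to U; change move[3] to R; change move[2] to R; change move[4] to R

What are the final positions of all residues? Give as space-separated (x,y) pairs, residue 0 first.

Answer: (0,0) (-1,0) (-1,1) (0,1) (1,1) (2,1)

Derivation:
Initial moves: LLULU
Fold: move[1]->U => LUULU (positions: [(0, 0), (-1, 0), (-1, 1), (-1, 2), (-2, 2), (-2, 3)])
Fold: move[3]->R => LUURU (positions: [(0, 0), (-1, 0), (-1, 1), (-1, 2), (0, 2), (0, 3)])
Fold: move[2]->R => LURRU (positions: [(0, 0), (-1, 0), (-1, 1), (0, 1), (1, 1), (1, 2)])
Fold: move[4]->R => LURRR (positions: [(0, 0), (-1, 0), (-1, 1), (0, 1), (1, 1), (2, 1)])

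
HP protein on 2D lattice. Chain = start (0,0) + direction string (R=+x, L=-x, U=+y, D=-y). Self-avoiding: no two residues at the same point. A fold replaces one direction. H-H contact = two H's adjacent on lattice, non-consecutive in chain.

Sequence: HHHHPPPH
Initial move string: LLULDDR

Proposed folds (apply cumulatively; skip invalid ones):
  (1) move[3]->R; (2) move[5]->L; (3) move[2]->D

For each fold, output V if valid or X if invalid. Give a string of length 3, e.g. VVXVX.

Initial: LLULDDR -> [(0, 0), (-1, 0), (-2, 0), (-2, 1), (-3, 1), (-3, 0), (-3, -1), (-2, -1)]
Fold 1: move[3]->R => LLURDDR INVALID (collision), skipped
Fold 2: move[5]->L => LLULDLR INVALID (collision), skipped
Fold 3: move[2]->D => LLDLDDR VALID

Answer: XXV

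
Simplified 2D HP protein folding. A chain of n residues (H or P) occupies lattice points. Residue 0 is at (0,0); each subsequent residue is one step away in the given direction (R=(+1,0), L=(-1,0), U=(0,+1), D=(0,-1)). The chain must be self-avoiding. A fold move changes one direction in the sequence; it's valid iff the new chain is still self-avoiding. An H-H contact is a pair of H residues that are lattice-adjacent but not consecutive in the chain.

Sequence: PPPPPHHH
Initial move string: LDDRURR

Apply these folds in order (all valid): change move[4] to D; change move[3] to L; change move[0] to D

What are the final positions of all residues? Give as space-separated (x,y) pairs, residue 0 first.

Initial moves: LDDRURR
Fold: move[4]->D => LDDRDRR (positions: [(0, 0), (-1, 0), (-1, -1), (-1, -2), (0, -2), (0, -3), (1, -3), (2, -3)])
Fold: move[3]->L => LDDLDRR (positions: [(0, 0), (-1, 0), (-1, -1), (-1, -2), (-2, -2), (-2, -3), (-1, -3), (0, -3)])
Fold: move[0]->D => DDDLDRR (positions: [(0, 0), (0, -1), (0, -2), (0, -3), (-1, -3), (-1, -4), (0, -4), (1, -4)])

Answer: (0,0) (0,-1) (0,-2) (0,-3) (-1,-3) (-1,-4) (0,-4) (1,-4)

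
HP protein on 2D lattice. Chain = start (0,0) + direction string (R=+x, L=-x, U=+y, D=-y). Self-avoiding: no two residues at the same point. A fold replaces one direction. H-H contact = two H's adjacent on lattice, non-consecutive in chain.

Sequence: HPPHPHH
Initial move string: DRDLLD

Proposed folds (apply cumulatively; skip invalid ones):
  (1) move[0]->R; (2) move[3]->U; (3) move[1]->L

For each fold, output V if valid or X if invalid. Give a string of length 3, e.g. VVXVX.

Answer: VXX

Derivation:
Initial: DRDLLD -> [(0, 0), (0, -1), (1, -1), (1, -2), (0, -2), (-1, -2), (-1, -3)]
Fold 1: move[0]->R => RRDLLD VALID
Fold 2: move[3]->U => RRDULD INVALID (collision), skipped
Fold 3: move[1]->L => RLDLLD INVALID (collision), skipped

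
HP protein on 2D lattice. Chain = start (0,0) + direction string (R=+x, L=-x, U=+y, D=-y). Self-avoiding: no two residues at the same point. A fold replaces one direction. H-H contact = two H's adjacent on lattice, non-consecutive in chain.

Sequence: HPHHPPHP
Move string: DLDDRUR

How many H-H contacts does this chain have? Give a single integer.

Positions: [(0, 0), (0, -1), (-1, -1), (-1, -2), (-1, -3), (0, -3), (0, -2), (1, -2)]
H-H contact: residue 3 @(-1,-2) - residue 6 @(0, -2)

Answer: 1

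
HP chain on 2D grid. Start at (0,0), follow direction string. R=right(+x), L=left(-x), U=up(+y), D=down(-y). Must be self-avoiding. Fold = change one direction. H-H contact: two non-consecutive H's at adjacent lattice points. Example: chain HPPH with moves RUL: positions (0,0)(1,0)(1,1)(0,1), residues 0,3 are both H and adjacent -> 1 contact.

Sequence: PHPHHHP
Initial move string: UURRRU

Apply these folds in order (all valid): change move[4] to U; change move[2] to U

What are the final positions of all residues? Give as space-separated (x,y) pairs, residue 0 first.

Initial moves: UURRRU
Fold: move[4]->U => UURRUU (positions: [(0, 0), (0, 1), (0, 2), (1, 2), (2, 2), (2, 3), (2, 4)])
Fold: move[2]->U => UUURUU (positions: [(0, 0), (0, 1), (0, 2), (0, 3), (1, 3), (1, 4), (1, 5)])

Answer: (0,0) (0,1) (0,2) (0,3) (1,3) (1,4) (1,5)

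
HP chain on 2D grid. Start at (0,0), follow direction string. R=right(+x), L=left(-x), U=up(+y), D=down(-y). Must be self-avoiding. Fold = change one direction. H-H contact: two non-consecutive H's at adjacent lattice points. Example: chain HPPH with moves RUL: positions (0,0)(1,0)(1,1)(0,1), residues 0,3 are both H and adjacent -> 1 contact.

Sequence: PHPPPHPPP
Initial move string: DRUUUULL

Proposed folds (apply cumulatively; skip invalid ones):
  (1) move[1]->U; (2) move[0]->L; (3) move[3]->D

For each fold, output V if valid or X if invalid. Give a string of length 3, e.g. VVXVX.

Answer: XXX

Derivation:
Initial: DRUUUULL -> [(0, 0), (0, -1), (1, -1), (1, 0), (1, 1), (1, 2), (1, 3), (0, 3), (-1, 3)]
Fold 1: move[1]->U => DUUUUULL INVALID (collision), skipped
Fold 2: move[0]->L => LRUUUULL INVALID (collision), skipped
Fold 3: move[3]->D => DRUDUULL INVALID (collision), skipped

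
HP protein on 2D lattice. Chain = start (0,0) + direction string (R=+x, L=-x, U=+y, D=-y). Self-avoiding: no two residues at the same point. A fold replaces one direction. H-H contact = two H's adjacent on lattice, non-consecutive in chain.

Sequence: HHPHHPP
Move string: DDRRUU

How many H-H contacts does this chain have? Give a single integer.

Answer: 0

Derivation:
Positions: [(0, 0), (0, -1), (0, -2), (1, -2), (2, -2), (2, -1), (2, 0)]
No H-H contacts found.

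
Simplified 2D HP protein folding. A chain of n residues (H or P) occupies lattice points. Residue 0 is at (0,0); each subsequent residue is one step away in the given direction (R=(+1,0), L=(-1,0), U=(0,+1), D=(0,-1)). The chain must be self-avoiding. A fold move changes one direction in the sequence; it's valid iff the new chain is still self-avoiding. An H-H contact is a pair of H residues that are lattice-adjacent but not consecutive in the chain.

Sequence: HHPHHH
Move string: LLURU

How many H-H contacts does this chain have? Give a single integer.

Answer: 1

Derivation:
Positions: [(0, 0), (-1, 0), (-2, 0), (-2, 1), (-1, 1), (-1, 2)]
H-H contact: residue 1 @(-1,0) - residue 4 @(-1, 1)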